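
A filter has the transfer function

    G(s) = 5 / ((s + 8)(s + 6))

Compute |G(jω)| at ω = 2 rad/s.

|G(j2)| ≈ 0.09587

Substitute s = j2: numerator = 5, denominator = 44 + j28.
|G(j2)| = |5| / |44 + j28| = 5 / 52.154 ≈ 0.09587.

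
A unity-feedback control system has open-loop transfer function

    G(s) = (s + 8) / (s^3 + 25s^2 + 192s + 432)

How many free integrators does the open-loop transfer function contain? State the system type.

The denominator has no factor of s at the origin — no free integrator — so this is a Type 0 system.

Type 0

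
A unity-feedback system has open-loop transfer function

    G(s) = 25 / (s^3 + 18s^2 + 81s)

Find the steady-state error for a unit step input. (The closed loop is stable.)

G(s) has one pole at the origin.
This is a Type 1 system; for a step input the steady-state error is zero.

e_ss = 0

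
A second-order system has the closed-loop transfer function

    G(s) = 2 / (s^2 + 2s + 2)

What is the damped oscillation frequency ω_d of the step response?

Comparing s^2 + 2s + 2 to s^2 + 2ζωₙs + ωₙ²: ωₙ = √2 ≈ 1.414 rad/s and ζ = 2/(2·√2) ≈ 0.7071.
ζωₙ = 2/2 = 1, so ω_d = ωₙ√(1−ζ²) = √(ωₙ² − (ζωₙ)²) = √(2 − 1²) = √1 = 1 rad/s.

ω_d = 1 rad/s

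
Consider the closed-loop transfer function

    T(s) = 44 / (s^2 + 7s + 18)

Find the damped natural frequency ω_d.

ω_d ≈ 2.398 rad/s

Comparing s^2 + 7s + 18 to s^2 + 2ζωₙs + ωₙ²: ωₙ = √18 ≈ 4.243 rad/s and ζ = 7/(2·√18) ≈ 0.8250.
ζωₙ = 7/2 = 3.5, so ω_d = ωₙ√(1−ζ²) = √(ωₙ² − (ζωₙ)²) = √(18 − 3.5²) = √5.75 ≈ 2.398 rad/s.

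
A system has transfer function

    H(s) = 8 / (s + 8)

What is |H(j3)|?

|H(j3)| ≈ 0.9363

Substitute s = j3: numerator = 8, denominator = 8 + j3.
|H(j3)| = |8| / |8 + j3| = 8 / 8.5440 ≈ 0.9363.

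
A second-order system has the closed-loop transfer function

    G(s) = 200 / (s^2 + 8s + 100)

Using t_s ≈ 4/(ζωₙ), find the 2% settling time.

t_s ≈ 1 s

Comparing s^2 + 8s + 100 to s^2 + 2ζωₙs + ωₙ²: ωₙ = 10 rad/s and ζ = 8/(2·10) = 0.4.
ζωₙ = 8/2 = 4, so t_s ≈ 4/(ζωₙ) = 4/4 = 1 s.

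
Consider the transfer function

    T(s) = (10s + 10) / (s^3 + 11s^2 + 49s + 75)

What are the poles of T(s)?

s = -4 ± 3j, -3

The poles are the roots of the denominator s^3 + 11s^2 + 49s + 75 = 0.
Trying s = -3: the polynomial evaluates to 0, so (s + 3) is a factor.
Dividing out leaves s^2 + 8s + 25 = 0.
The quadratic formula then gives s = -4 ± 3j.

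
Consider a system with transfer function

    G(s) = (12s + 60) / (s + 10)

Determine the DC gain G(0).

Set s = 0: G(0) = (60) / (10) = 6.

G(0) = 6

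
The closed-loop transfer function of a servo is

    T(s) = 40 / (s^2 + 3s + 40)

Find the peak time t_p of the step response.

Comparing s^2 + 3s + 40 to s^2 + 2ζωₙs + ωₙ²: ωₙ = √40 ≈ 6.325 rad/s and ζ = 3/(2·√40) ≈ 0.2372.
ζωₙ = 3/2 = 1.5, so ω_d = ωₙ√(1−ζ²) = √(ωₙ² − (ζωₙ)²) = √(40 − 1.5²) = √37.75 ≈ 6.144 rad/s.
t_p = π/ω_d = π/6.144 ≈ 0.5113 s.

t_p ≈ 0.5113 s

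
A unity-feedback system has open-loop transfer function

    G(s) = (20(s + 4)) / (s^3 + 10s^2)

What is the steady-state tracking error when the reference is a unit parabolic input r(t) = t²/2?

G(s) has 2 poles at the origin.
This is a Type 2 system. Ka = lim_{s→0} s^2·G(s) = 80/10 = 8.
e_ss = 1/Ka = 1/(8) = 1/8 ≈ 0.1250.

e_ss = 0.1250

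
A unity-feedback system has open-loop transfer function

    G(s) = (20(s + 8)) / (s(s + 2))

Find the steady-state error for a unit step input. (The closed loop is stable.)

G(s) has one pole at the origin.
This is a Type 1 system; for a step input the steady-state error is zero.

e_ss = 0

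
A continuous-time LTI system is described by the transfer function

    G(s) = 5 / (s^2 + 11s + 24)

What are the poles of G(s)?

The poles are the roots of the denominator s^2 + 11s + 24 = 0.
Factoring: (s + 8)(s + 3) = 0, so s = -8 and s = -3.

s = -8, -3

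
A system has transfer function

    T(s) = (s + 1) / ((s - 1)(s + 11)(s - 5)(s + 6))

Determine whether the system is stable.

unstable

The poles can be read from the denominator factors: s = 1, -11, 5, -6.
Since the pole(s) at s = 1, 5 lie in the right half-plane, the system is unstable.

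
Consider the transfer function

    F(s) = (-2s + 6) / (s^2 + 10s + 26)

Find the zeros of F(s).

s = 3

Set the numerator to zero: -2s + 6 = 0, i.e. -2·(s - 3) = 0.
So s = 3.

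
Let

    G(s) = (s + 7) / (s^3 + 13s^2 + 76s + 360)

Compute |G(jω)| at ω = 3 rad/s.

|G(j3)| ≈ 0.02415

Substitute s = j3: numerator = 7 + j3, denominator = 243 + j201.
|G(j3)| = |7 + j3| / |243 + j201| = 7.6158 / 315.36 ≈ 0.02415.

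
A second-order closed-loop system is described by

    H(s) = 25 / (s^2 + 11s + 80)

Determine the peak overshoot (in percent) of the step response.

Comparing s^2 + 11s + 80 to s^2 + 2ζωₙs + ωₙ²: ωₙ = √80 ≈ 8.944 rad/s and ζ = 11/(2·√80) ≈ 0.6149.
%OS = 100·exp(−πζ/√(1−ζ²)) = 100·exp(−π·0.6149/√(1−0.6149²)) ≈ 8.63%.

%OS ≈ 8.63%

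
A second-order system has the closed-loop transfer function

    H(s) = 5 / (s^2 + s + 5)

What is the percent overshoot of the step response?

Comparing s^2 + s + 5 to s^2 + 2ζωₙs + ωₙ²: ωₙ = √5 ≈ 2.236 rad/s and ζ = 1/(2·√5) ≈ 0.2236.
%OS = 100·exp(−πζ/√(1−ζ²)) = 100·exp(−π·0.2236/√(1−0.2236²)) ≈ 48.6%.

%OS ≈ 48.6%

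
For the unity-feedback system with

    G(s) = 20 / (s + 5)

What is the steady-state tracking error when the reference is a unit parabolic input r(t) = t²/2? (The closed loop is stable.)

e_ss = ∞

G(s) has no poles at the origin.
This is a Type 0 system; Ka = lim_{s→0} s^2·G(s) = 0, so the steady-state error for a parabola input is infinite.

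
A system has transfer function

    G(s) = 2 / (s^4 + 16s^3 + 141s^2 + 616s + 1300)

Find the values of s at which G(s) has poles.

The poles are the roots of the denominator s^4 + 16s^3 + 141s^2 + 616s + 1300 = 0.
No real roots exist; factor into two real quadratics: (s^2 + 8s + 52)(s^2 + 8s + 25) = 0.
Each quadratic gives a conjugate pair via the quadratic formula.

s = -4 ± 6j, -4 ± 3j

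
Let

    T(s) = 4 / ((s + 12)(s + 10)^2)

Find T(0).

Set s = 0: T(0) = (4) / (1200) = 1/300.

T(0) = 1/300 ≈ 0.003333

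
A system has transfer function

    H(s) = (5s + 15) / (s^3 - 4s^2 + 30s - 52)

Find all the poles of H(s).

s = 1 ± 5j, 2

The poles are the roots of the denominator s^3 - 4s^2 + 30s - 52 = 0.
Trying s = 2: the polynomial evaluates to 0, so (s - 2) is a factor.
Dividing out leaves s^2 - 2s + 26 = 0.
The quadratic formula then gives s = 1 ± 5j.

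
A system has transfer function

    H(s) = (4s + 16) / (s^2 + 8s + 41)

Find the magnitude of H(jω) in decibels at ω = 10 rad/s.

Substitute s = j10: numerator = 16 + j40, denominator = -59 + j80.
|H(j10)| = |16 + j40| / |-59 + j80| = 43.081 / 99.403 ≈ 0.4334.
In decibels: 20·log₁₀(0.4334) ≈ -7.26 dB.

|H(j10)|_dB ≈ -7.26 dB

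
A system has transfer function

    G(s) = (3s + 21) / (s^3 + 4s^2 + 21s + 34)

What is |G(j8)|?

|G(j8)| ≈ 0.07789

Substitute s = j8: numerator = 21 + j24, denominator = -222 - j344.
|G(j8)| = |21 + j24| / |-222 - j344| = 31.890 / 409.41 ≈ 0.07789.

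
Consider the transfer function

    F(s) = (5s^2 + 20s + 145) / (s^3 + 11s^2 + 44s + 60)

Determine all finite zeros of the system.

s = -2 + 5j, -2 - 5j

Set the numerator to zero: 5s^2 + 20s + 145 = 0, i.e. 5·(s^2 + 4s + 29) = 0.
Factoring: (s^2 + 4s + 29) = 0.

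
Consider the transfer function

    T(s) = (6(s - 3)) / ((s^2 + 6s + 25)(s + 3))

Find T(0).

T(0) = -6/25 ≈ -0.2400

At s = 0 each factor (s + a) contributes a and each (s^2 + bs + c) contributes c.
T(0) = 6·(-3) / ((25) · (3)) = -18/75 = -6/25.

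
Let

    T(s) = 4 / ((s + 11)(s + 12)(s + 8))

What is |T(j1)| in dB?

|T(j1)|_dB ≈ -48.6 dB

Substitute s = j1: numerator = 4, denominator = 1025 + j315.
|T(j1)| = |4| / |1025 + j315| = 4 / 1072.3 ≈ 0.003730.
In decibels: 20·log₁₀(0.003730) ≈ -48.6 dB.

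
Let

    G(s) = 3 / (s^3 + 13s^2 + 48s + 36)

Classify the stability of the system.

The denominator s^3 + 13s^2 + 48s + 36 factors as (s + 6)^2(s + 1), giving poles at s = -6, -6, -1.
Since all poles lie strictly in the left half-plane, the system is stable.

stable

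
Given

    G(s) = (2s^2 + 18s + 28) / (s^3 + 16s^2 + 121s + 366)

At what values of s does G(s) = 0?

Set the numerator to zero: 2s^2 + 18s + 28 = 0, i.e. 2·(s^2 + 9s + 14) = 0.
Factoring: (s + 2)(s + 7) = 0.

s = -2, -7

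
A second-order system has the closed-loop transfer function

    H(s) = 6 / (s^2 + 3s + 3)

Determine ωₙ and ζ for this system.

ωₙ ≈ 1.732 rad/s, ζ ≈ 0.8660

Compare the denominator to the standard form s^2 + 2ζωₙs + ωₙ².
ωₙ² = 3, so ωₙ = √3 ≈ 1.732 rad/s.
2ζωₙ = 3, so ζ = 3/(2·√3) ≈ 0.8660.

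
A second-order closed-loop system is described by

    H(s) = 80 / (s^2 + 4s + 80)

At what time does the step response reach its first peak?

Comparing s^2 + 4s + 80 to s^2 + 2ζωₙs + ωₙ²: ωₙ = √80 ≈ 8.944 rad/s and ζ = 4/(2·√80) ≈ 0.2236.
ζωₙ = 4/2 = 2, so ω_d = ωₙ√(1−ζ²) = √(ωₙ² − (ζωₙ)²) = √(80 − 2²) = √76 ≈ 8.718 rad/s.
t_p = π/ω_d = π/8.718 ≈ 0.3604 s.

t_p ≈ 0.3604 s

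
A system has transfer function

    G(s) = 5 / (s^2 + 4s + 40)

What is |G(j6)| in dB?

|G(j6)|_dB ≈ -13.7 dB

Substitute s = j6: numerator = 5, denominator = 4 + j24.
|G(j6)| = |5| / |4 + j24| = 5 / 24.331 ≈ 0.2055.
In decibels: 20·log₁₀(0.2055) ≈ -13.7 dB.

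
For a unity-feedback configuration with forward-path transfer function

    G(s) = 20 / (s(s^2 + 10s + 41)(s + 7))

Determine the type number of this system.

Type 1

The denominator has 1 factor of s at the origin (free integrator), so this is a Type 1 system.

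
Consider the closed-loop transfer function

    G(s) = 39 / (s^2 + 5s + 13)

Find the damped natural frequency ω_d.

Comparing s^2 + 5s + 13 to s^2 + 2ζωₙs + ωₙ²: ωₙ = √13 ≈ 3.606 rad/s and ζ = 5/(2·√13) ≈ 0.6934.
ζωₙ = 5/2 = 2.5, so ω_d = ωₙ√(1−ζ²) = √(ωₙ² − (ζωₙ)²) = √(13 − 2.5²) = √6.75 ≈ 2.598 rad/s.

ω_d ≈ 2.598 rad/s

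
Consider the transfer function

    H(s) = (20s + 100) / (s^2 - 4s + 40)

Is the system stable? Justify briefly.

The denominator s^2 - 4s + 40 factors as (s^2 - 4s + 40), giving poles at s = 2 + 6j, 2 - 6j.
Since the pole(s) at s = 2 ± 6j lie in the right half-plane, the system is unstable.

unstable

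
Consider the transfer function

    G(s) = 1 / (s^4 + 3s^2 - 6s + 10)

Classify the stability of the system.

unstable

The denominator s^4 + 3s^2 - 6s + 10 factors as (s^2 + 2s + 5)(s^2 - 2s + 2), giving poles at s = -1 ± 2j, 1 ± j.
Since the pole(s) at s = 1 + j, 1 - j lie in the right half-plane, the system is unstable.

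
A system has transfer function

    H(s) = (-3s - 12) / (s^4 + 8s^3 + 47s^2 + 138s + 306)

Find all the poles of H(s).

The poles are the roots of the denominator s^4 + 8s^3 + 47s^2 + 138s + 306 = 0.
No real roots exist; factor into two real quadratics: (s^2 + 2s + 17)(s^2 + 6s + 18) = 0.
Each quadratic gives a conjugate pair via the quadratic formula.

s = -1 + 4j, -1 - 4j, -3 + 3j, -3 - 3j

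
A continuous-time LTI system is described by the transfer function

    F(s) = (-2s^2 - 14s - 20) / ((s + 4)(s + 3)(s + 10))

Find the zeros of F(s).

Set the numerator to zero: -2s^2 - 14s - 20 = 0, i.e. -2·(s^2 + 7s + 10) = 0.
Factoring: (s + 2)(s + 5) = 0.

s = -2, -5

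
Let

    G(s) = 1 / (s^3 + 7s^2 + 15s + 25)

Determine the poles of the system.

The poles are the roots of the denominator s^3 + 7s^2 + 15s + 25 = 0.
Trying s = -5: the polynomial evaluates to 0, so (s + 5) is a factor.
Dividing out leaves s^2 + 2s + 5 = 0.
The quadratic formula then gives s = -1 ± 2j.

s = -1 + 2j, -1 - 2j, -5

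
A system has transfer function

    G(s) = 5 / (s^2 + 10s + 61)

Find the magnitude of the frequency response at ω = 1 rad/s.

|G(j1)| ≈ 0.08220

Substitute s = j1: numerator = 5, denominator = 60 + j10.
|G(j1)| = |5| / |60 + j10| = 5 / 60.828 ≈ 0.08220.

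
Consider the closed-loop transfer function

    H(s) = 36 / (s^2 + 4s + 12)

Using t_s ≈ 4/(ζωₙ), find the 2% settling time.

t_s ≈ 2 s

Comparing s^2 + 4s + 12 to s^2 + 2ζωₙs + ωₙ²: ωₙ = √12 ≈ 3.464 rad/s and ζ = 4/(2·√12) ≈ 0.5774.
ζωₙ = 4/2 = 2, so t_s ≈ 4/(ζωₙ) = 4/2 = 2 s.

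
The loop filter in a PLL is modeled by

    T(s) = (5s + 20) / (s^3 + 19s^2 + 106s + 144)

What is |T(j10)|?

|T(j10)| ≈ 0.03065

Substitute s = j10: numerator = 20 + j50, denominator = -1756 + j60.
|T(j10)| = |20 + j50| / |-1756 + j60| = 53.852 / 1757.0 ≈ 0.03065.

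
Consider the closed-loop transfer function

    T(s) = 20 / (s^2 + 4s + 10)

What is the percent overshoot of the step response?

%OS ≈ 7.69%

Comparing s^2 + 4s + 10 to s^2 + 2ζωₙs + ωₙ²: ωₙ = √10 ≈ 3.162 rad/s and ζ = 4/(2·√10) ≈ 0.6325.
%OS = 100·exp(−πζ/√(1−ζ²)) = 100·exp(−π·0.6325/√(1−0.6325²)) ≈ 7.69%.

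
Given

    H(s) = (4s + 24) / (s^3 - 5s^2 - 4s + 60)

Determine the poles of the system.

The poles are the roots of the denominator s^3 - 5s^2 - 4s + 60 = 0.
Trying s = -3: the polynomial evaluates to 0, so (s + 3) is a factor.
Dividing out leaves s^2 - 8s + 20 = 0.
The quadratic formula then gives s = 4 ± 2j.

s = 4 ± 2j, -3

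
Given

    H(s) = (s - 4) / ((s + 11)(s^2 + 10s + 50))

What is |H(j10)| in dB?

|H(j10)|_dB ≈ -43.8 dB

Substitute s = j10: numerator = -4 + j10, denominator = -1550 + j600.
|H(j10)| = |-4 + j10| / |-1550 + j600| = 10.770 / 1662.1 ≈ 0.006480.
In decibels: 20·log₁₀(0.006480) ≈ -43.8 dB.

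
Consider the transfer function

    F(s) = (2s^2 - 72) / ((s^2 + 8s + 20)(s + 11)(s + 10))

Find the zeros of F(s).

s = 6, -6

Set the numerator to zero: 2s^2 - 72 = 0, i.e. 2·(s^2 - 36) = 0.
Factoring: (s - 6)(s + 6) = 0.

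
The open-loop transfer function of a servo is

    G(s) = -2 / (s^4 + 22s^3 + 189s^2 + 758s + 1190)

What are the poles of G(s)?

The poles are the roots of the denominator s^4 + 22s^3 + 189s^2 + 758s + 1190 = 0.
Trying s = -7: the polynomial evaluates to 0, so (s + 7) is a factor.
Dividing out leaves s^3 + 15s^2 + 84s + 170 = 0.
This factors further as (s^2 + 10s + 34)(s + 5) = 0.

s = -5 ± 3j, -7, -5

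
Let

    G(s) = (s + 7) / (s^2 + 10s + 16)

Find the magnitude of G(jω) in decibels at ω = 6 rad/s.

|G(j6)|_dB ≈ -16.7 dB

Substitute s = j6: numerator = 7 + j6, denominator = -20 + j60.
|G(j6)| = |7 + j6| / |-20 + j60| = 9.2195 / 63.246 ≈ 0.1458.
In decibels: 20·log₁₀(0.1458) ≈ -16.7 dB.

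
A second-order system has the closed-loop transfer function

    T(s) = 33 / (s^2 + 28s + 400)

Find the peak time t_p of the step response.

Comparing s^2 + 28s + 400 to s^2 + 2ζωₙs + ωₙ²: ωₙ = 20 rad/s and ζ = 28/(2·20) = 0.7.
ζωₙ = 28/2 = 14, so ω_d = ωₙ√(1−ζ²) = √(ωₙ² − (ζωₙ)²) = √(400 − 14²) = √204 ≈ 14.28 rad/s.
t_p = π/ω_d = π/14.28 ≈ 0.2200 s.

t_p ≈ 0.2200 s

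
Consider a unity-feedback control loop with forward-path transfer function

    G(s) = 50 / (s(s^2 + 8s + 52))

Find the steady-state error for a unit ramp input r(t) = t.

G(s) has one pole at the origin.
This is a Type 1 system. Kv = lim_{s→0} s·G(s) = 50/52 = 25/26.
e_ss = 1/Kv = 1/(25/26) = 26/25 ≈ 1.040.

e_ss = 1.040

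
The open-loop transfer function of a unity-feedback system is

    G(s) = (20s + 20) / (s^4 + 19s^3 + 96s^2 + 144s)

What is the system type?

Type 1

Factor s from the denominator: s^4 + 19s^3 + 96s^2 + 144s = s·(s^3 + 19s^2 + 96s + 144).
There is 1 pole at the origin, so the system is Type 1.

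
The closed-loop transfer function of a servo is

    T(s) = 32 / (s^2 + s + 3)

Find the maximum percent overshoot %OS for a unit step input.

Comparing s^2 + s + 3 to s^2 + 2ζωₙs + ωₙ²: ωₙ = √3 ≈ 1.732 rad/s and ζ = 1/(2·√3) ≈ 0.2887.
%OS = 100·exp(−πζ/√(1−ζ²)) = 100·exp(−π·0.2887/√(1−0.2887²)) ≈ 38.8%.

%OS ≈ 38.8%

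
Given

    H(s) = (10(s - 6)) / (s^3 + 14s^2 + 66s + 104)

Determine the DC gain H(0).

Set s = 0: H(0) = (-60) / (104) = -15/26.

H(0) = -15/26 ≈ -0.5769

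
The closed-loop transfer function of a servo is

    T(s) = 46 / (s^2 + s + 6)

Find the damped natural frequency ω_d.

Comparing s^2 + s + 6 to s^2 + 2ζωₙs + ωₙ²: ωₙ = √6 ≈ 2.449 rad/s and ζ = 1/(2·√6) ≈ 0.2041.
ζωₙ = 1/2 = 0.5, so ω_d = ωₙ√(1−ζ²) = √(ωₙ² − (ζωₙ)²) = √(6 − 0.5²) = √5.75 ≈ 2.398 rad/s.

ω_d ≈ 2.398 rad/s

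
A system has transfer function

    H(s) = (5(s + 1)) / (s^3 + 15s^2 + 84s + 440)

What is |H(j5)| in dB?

|H(j5)|_dB ≈ -21.5 dB

Substitute s = j5: numerator = 5 + j25, denominator = 65 + j295.
|H(j5)| = |5 + j25| / |65 + j295| = 25.495 / 302.08 ≈ 0.08440.
In decibels: 20·log₁₀(0.08440) ≈ -21.5 dB.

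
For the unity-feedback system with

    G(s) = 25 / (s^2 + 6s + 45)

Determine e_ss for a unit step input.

e_ss = 0.6429

G(s) has no poles at the origin.
This is a Type 0 system. Kp = lim_{s→0} G(s) = 25/45 = 5/9.
e_ss = 1/(1 + Kp) = 1/(1 + 5/9) = 9/14 ≈ 0.6429.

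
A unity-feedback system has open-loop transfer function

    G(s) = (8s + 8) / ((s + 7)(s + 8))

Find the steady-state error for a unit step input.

G(s) has no poles at the origin.
This is a Type 0 system. Kp = lim_{s→0} G(s) = 8/56 = 1/7.
e_ss = 1/(1 + Kp) = 1/(1 + 1/7) = 7/8 ≈ 0.8750.

e_ss = 0.8750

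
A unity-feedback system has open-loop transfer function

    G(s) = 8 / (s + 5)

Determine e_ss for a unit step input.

e_ss = 0.3846

G(s) has no poles at the origin.
This is a Type 0 system. Kp = lim_{s→0} G(s) = 8/5.
e_ss = 1/(1 + Kp) = 1/(1 + 8/5) = 5/13 ≈ 0.3846.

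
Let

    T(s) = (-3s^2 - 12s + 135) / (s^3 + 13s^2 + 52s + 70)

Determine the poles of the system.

The poles are the roots of the denominator s^3 + 13s^2 + 52s + 70 = 0.
Trying s = -7: the polynomial evaluates to 0, so (s + 7) is a factor.
Dividing out leaves s^2 + 6s + 10 = 0.
The quadratic formula then gives s = -3 ± 1j.

s = -3 ± j, -7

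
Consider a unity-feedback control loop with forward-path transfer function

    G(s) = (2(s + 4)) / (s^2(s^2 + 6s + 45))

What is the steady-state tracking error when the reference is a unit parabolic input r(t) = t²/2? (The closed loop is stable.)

G(s) has 2 poles at the origin.
This is a Type 2 system. Ka = lim_{s→0} s^2·G(s) = 8/45.
e_ss = 1/Ka = 1/(8/45) = 45/8 ≈ 5.625.

e_ss = 5.625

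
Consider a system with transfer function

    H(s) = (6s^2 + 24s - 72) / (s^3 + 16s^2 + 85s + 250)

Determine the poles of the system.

s = -10, -3 + 4j, -3 - 4j

The poles are the roots of the denominator s^3 + 16s^2 + 85s + 250 = 0.
Trying s = -10: the polynomial evaluates to 0, so (s + 10) is a factor.
Dividing out leaves s^2 + 6s + 25 = 0.
The quadratic formula then gives s = -3 ± 4j.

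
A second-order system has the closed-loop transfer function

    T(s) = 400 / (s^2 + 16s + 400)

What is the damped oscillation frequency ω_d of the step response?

Comparing s^2 + 16s + 400 to s^2 + 2ζωₙs + ωₙ²: ωₙ = 20 rad/s and ζ = 16/(2·20) = 0.4.
ζωₙ = 16/2 = 8, so ω_d = ωₙ√(1−ζ²) = √(ωₙ² − (ζωₙ)²) = √(400 − 8²) = √336 ≈ 18.33 rad/s.

ω_d ≈ 18.33 rad/s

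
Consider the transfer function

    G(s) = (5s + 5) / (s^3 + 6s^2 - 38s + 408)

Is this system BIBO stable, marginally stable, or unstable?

unstable

The denominator s^3 + 6s^2 - 38s + 408 factors as (s + 12)(s^2 - 6s + 34), giving poles at s = -12, 3 + 5j, 3 - 5j.
Since the pole(s) at s = 3 + 5j, 3 - 5j lie in the right half-plane, the system is unstable.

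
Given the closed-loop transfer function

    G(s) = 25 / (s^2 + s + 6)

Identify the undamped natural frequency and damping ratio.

Compare the denominator to the standard form s^2 + 2ζωₙs + ωₙ².
ωₙ² = 6, so ωₙ = √6 ≈ 2.449 rad/s.
2ζωₙ = 1, so ζ = 1/(2·√6) ≈ 0.2041.

ωₙ ≈ 2.449 rad/s, ζ ≈ 0.2041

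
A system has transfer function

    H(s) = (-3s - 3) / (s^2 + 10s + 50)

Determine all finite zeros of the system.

s = -1

Set the numerator to zero: -3s - 3 = 0, i.e. -3·(s + 1) = 0.
So s = -1.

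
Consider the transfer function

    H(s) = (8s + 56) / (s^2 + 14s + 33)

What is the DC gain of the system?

H(0) = 56/33 ≈ 1.697

Set s = 0: H(0) = (56) / (33) = 56/33.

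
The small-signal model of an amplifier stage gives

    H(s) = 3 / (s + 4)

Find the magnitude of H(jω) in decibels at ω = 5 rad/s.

|H(j5)|_dB ≈ -6.59 dB

Substitute s = j5: numerator = 3, denominator = 4 + j5.
|H(j5)| = |3| / |4 + j5| = 3 / 6.4031 ≈ 0.4685.
In decibels: 20·log₁₀(0.4685) ≈ -6.59 dB.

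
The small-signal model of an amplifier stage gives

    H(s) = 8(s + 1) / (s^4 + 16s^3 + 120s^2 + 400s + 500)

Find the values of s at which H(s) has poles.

s = -5 + 5j, -5 - 5j, -3 + j, -3 - j

The poles are the roots of the denominator s^4 + 16s^3 + 120s^2 + 400s + 500 = 0.
No real roots exist; factor into two real quadratics: (s^2 + 10s + 50)(s^2 + 6s + 10) = 0.
Each quadratic gives a conjugate pair via the quadratic formula.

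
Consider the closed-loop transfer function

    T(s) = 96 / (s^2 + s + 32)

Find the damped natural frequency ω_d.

ω_d ≈ 5.635 rad/s

Comparing s^2 + s + 32 to s^2 + 2ζωₙs + ωₙ²: ωₙ = √32 ≈ 5.657 rad/s and ζ = 1/(2·√32) ≈ 0.08839.
ζωₙ = 1/2 = 0.5, so ω_d = ωₙ√(1−ζ²) = √(ωₙ² − (ζωₙ)²) = √(32 − 0.5²) = √31.75 ≈ 5.635 rad/s.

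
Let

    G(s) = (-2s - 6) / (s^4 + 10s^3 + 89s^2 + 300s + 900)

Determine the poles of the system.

The poles are the roots of the denominator s^4 + 10s^3 + 89s^2 + 300s + 900 = 0.
No real roots exist; factor into two real quadratics: (s^2 + 4s + 20)(s^2 + 6s + 45) = 0.
Each quadratic gives a conjugate pair via the quadratic formula.

s = -2 + 4j, -2 - 4j, -3 + 6j, -3 - 6j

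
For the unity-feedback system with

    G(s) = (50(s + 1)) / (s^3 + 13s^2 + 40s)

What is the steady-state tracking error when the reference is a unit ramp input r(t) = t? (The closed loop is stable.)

G(s) has one pole at the origin.
This is a Type 1 system. Kv = lim_{s→0} s·G(s) = 50/40 = 5/4.
e_ss = 1/Kv = 1/(5/4) = 4/5 ≈ 0.8000.

e_ss = 0.8000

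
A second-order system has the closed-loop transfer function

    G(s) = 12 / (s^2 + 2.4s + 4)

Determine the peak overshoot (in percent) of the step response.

Comparing s^2 + 2.4s + 4 to s^2 + 2ζωₙs + ωₙ²: ωₙ = 2 rad/s and ζ = 2.4/(2·2) = 0.6.
%OS = 100·exp(−πζ/√(1−ζ²)) = 100·exp(−π·0.6/√(1−0.6²)) ≈ 9.48%.

%OS ≈ 9.48%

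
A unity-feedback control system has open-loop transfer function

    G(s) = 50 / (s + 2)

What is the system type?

The denominator has no factor of s at the origin — no free integrator — so this is a Type 0 system.

Type 0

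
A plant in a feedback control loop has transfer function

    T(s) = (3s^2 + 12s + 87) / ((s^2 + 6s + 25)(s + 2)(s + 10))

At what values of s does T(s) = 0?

Set the numerator to zero: 3s^2 + 12s + 87 = 0, i.e. 3·(s^2 + 4s + 29) = 0.
Factoring: (s^2 + 4s + 29) = 0.

s = -2 + 5j, -2 - 5j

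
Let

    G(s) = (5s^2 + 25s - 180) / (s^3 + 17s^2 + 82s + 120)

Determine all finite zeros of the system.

s = 4, -9

Set the numerator to zero: 5s^2 + 25s - 180 = 0, i.e. 5·(s^2 + 5s - 36) = 0.
Factoring: (s - 4)(s + 9) = 0.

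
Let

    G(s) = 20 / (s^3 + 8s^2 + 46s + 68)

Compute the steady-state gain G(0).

Set s = 0: G(0) = (20) / (68) = 5/17.

G(0) = 5/17 ≈ 0.2941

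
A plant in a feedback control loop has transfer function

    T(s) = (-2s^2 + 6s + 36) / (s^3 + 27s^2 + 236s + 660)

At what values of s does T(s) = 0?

s = -3, 6

Set the numerator to zero: -2s^2 + 6s + 36 = 0, i.e. -2·(s^2 - 3s - 18) = 0.
Factoring: (s + 3)(s - 6) = 0.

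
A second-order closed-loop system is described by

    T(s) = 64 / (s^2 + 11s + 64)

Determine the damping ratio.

ζ = 0.6875

Compare the denominator to the standard form s^2 + 2ζωₙs + ωₙ².
ωₙ² = 64, so ωₙ = 8 rad/s.
2ζωₙ = 11, so ζ = 11/(2·8) = 0.6875.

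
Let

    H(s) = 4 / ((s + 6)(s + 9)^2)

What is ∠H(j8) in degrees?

∠H(j8) ≈ -136.4°

At s = j8: numerator = 4, denominator = -1050 + j1000.
∠H = ∠num − ∠den = 0° − (136.40°) = -136.4°.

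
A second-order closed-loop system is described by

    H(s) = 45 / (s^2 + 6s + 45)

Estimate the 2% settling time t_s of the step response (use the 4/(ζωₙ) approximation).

Comparing s^2 + 6s + 45 to s^2 + 2ζωₙs + ωₙ²: ωₙ = √45 ≈ 6.708 rad/s and ζ = 6/(2·√45) ≈ 0.4472.
ζωₙ = 6/2 = 3, so t_s ≈ 4/(ζωₙ) = 4/3 ≈ 1.333 s.

t_s ≈ 1.333 s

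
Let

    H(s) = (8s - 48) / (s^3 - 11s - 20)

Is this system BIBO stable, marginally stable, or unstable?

unstable

The denominator s^3 - 11s - 20 factors as (s - 4)(s^2 + 4s + 5), giving poles at s = 4, -2 ± j.
Since the pole(s) at s = 4 lie in the right half-plane, the system is unstable.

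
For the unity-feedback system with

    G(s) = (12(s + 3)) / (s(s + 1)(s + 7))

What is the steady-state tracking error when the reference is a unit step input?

e_ss = 0

G(s) has one pole at the origin.
This is a Type 1 system; for a step input the steady-state error is zero.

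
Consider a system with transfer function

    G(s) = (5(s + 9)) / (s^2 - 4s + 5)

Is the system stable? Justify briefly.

The denominator s^2 - 4s + 5 factors as (s^2 - 4s + 5), giving poles at s = 2 ± j.
Since the pole(s) at s = 2 + j, 2 - j lie in the right half-plane, the system is unstable.

unstable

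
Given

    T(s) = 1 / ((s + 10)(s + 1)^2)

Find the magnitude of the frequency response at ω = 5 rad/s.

|T(j5)| ≈ 0.003440

Substitute s = j5: numerator = 1, denominator = -290 - j20.
|T(j5)| = |1| / |-290 - j20| = 1 / 290.69 ≈ 0.003440.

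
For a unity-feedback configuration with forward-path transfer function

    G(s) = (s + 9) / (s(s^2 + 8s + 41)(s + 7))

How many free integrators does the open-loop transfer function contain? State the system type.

Type 1

The denominator has 1 factor of s at the origin (free integrator), so this is a Type 1 system.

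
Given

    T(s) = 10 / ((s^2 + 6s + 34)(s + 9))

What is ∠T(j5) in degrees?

∠T(j5) ≈ -102.4°

At s = j5: numerator = 10, denominator = -69 + j315.
∠T = ∠num − ∠den = 0° − (102.36°) = -102.4°.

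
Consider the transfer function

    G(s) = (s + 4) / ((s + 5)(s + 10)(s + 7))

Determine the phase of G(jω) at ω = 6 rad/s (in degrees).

At s = j6: numerator = 4 + j6, denominator = -442 + j714.
∠G = ∠num − ∠den = 56.310° − (121.76°) = -65.45°.

∠G(j6) ≈ -65.45°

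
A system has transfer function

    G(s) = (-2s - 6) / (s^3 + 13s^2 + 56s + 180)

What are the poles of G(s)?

s = -2 ± 4j, -9

The poles are the roots of the denominator s^3 + 13s^2 + 56s + 180 = 0.
Trying s = -9: the polynomial evaluates to 0, so (s + 9) is a factor.
Dividing out leaves s^2 + 4s + 20 = 0.
The quadratic formula then gives s = -2 ± 4j.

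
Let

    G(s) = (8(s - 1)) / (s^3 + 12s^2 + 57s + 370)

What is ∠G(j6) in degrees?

∠G(j6) ≈ -16.74°

At s = j6: numerator = -8 + j48, denominator = -62 + j126.
∠G = ∠num − ∠den = 99.462° − (116.20°) = -16.74°.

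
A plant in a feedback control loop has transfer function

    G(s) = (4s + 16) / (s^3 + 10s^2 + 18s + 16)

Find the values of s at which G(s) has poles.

The poles are the roots of the denominator s^3 + 10s^2 + 18s + 16 = 0.
Trying s = -8: the polynomial evaluates to 0, so (s + 8) is a factor.
Dividing out leaves s^2 + 2s + 2 = 0.
The quadratic formula then gives s = -1 ± 1j.

s = -1 + j, -1 - j, -8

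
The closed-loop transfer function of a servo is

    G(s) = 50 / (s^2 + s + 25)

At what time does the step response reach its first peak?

t_p ≈ 0.6315 s

Comparing s^2 + s + 25 to s^2 + 2ζωₙs + ωₙ²: ωₙ = 5 rad/s and ζ = 1/(2·5) = 0.1.
ζωₙ = 1/2 = 0.5, so ω_d = ωₙ√(1−ζ²) = √(ωₙ² − (ζωₙ)²) = √(25 − 0.5²) = √24.75 ≈ 4.975 rad/s.
t_p = π/ω_d = π/4.975 ≈ 0.6315 s.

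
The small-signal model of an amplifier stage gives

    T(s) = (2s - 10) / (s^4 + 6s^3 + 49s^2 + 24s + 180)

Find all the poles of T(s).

The poles are the roots of the denominator s^4 + 6s^3 + 49s^2 + 24s + 180 = 0.
No real roots exist; factor into two real quadratics: (s^2 + 4)(s^2 + 6s + 45) = 0.
Each quadratic gives a conjugate pair via the quadratic formula.

s = ±2j, -3 ± 6j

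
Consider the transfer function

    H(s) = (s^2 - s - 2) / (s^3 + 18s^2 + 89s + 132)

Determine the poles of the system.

s = -11, -3, -4

The poles are the roots of the denominator s^3 + 18s^2 + 89s + 132 = 0.
Trying s = -11: the polynomial evaluates to 0, so (s + 11) is a factor.
Dividing out leaves s^2 + 7s + 12 = 0.
Factoring the quadratic: (s + 3)(s + 4) = 0.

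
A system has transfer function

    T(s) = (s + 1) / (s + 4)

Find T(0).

T(0) = 1/4 ≈ 0.2500

Set s = 0: T(0) = (1) / (4) = 1/4.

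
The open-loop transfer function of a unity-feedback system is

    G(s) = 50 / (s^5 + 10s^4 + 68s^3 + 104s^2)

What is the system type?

Factor s from the denominator: s^5 + 10s^4 + 68s^3 + 104s^2 = s^2·(s^3 + 10s^2 + 68s + 104).
There are 2 poles at the origin, so the system is Type 2.

Type 2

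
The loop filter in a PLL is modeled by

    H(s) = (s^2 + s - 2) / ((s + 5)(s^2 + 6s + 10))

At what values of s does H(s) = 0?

s = -2, 1

Set the numerator to zero: s^2 + s - 2 = 0.
Factoring: (s + 2)(s - 1) = 0.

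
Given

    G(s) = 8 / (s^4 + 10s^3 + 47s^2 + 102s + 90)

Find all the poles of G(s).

The poles are the roots of the denominator s^4 + 10s^3 + 47s^2 + 102s + 90 = 0.
No real roots exist; factor into two real quadratics: (s^2 + 6s + 18)(s^2 + 4s + 5) = 0.
Each quadratic gives a conjugate pair via the quadratic formula.

s = -3 + 3j, -3 - 3j, -2 + j, -2 - j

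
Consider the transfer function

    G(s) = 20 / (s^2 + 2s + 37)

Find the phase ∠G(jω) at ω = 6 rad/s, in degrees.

At s = j6: numerator = 20, denominator = 1 + j12.
∠G = ∠num − ∠den = 0° − (85.236°) = -85.24°.

∠G(j6) ≈ -85.24°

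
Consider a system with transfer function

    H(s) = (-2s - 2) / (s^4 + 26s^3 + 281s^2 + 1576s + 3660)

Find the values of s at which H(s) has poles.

The poles are the roots of the denominator s^4 + 26s^3 + 281s^2 + 1576s + 3660 = 0.
Trying s = -10: the polynomial evaluates to 0, so (s + 10) is a factor.
Dividing out leaves s^3 + 16s^2 + 121s + 366 = 0.
This factors further as (s^2 + 10s + 61)(s + 6) = 0.

s = -5 + 6j, -5 - 6j, -10, -6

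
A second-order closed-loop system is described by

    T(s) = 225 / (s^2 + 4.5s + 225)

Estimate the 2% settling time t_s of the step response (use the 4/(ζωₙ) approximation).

Comparing s^2 + 4.5s + 225 to s^2 + 2ζωₙs + ωₙ²: ωₙ = 15 rad/s and ζ = 4.5/(2·15) = 0.15.
ζωₙ = 4.5/2 = 2.25, so t_s ≈ 4/(ζωₙ) = 4/2.25 ≈ 1.778 s.

t_s ≈ 1.778 s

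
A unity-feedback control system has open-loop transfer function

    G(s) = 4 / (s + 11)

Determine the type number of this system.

Type 0

The denominator has no factor of s at the origin — no free integrator — so this is a Type 0 system.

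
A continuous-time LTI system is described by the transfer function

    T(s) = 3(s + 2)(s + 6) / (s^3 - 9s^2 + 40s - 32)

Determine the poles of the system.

s = 4 + 4j, 4 - 4j, 1

The poles are the roots of the denominator s^3 - 9s^2 + 40s - 32 = 0.
Trying s = 1: the polynomial evaluates to 0, so (s - 1) is a factor.
Dividing out leaves s^2 - 8s + 32 = 0.
The quadratic formula then gives s = 4 ± 4j.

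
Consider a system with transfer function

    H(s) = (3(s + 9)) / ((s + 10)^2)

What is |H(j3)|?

|H(j3)| ≈ 0.2611

Substitute s = j3: numerator = 27 + j9, denominator = 91 + j60.
|H(j3)| = |27 + j9| / |91 + j60| = 28.460 / 109 ≈ 0.2611.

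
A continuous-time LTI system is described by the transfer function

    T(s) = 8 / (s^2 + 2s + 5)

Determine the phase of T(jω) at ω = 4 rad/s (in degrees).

∠T(j4) ≈ -144.0°

At s = j4: numerator = 8, denominator = -11 + j8.
∠T = ∠num − ∠den = 0° − (143.97°) = -144.0°.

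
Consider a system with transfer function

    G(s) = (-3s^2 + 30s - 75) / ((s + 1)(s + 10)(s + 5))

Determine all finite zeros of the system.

s = 5, 5

Set the numerator to zero: -3s^2 + 30s - 75 = 0, i.e. -3·(s^2 - 10s + 25) = 0.
Factoring: (s - 5)^2 = 0.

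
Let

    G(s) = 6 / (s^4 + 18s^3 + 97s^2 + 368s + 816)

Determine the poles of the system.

The poles are the roots of the denominator s^4 + 18s^3 + 97s^2 + 368s + 816 = 0.
Trying s = -12: the polynomial evaluates to 0, so (s + 12) is a factor.
Dividing out leaves s^3 + 6s^2 + 25s + 68 = 0.
This factors further as (s^2 + 2s + 17)(s + 4) = 0.

s = -1 + 4j, -1 - 4j, -12, -4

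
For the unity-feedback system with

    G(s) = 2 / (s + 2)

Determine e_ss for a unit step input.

e_ss = 0.5000

G(s) has no poles at the origin.
This is a Type 0 system. Kp = lim_{s→0} G(s) = 2/2 = 1.
e_ss = 1/(1 + Kp) = 1/(1 + 1) = 1/2 ≈ 0.5000.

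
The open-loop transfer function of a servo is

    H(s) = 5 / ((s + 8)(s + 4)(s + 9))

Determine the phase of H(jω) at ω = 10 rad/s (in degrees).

∠H(j10) ≈ -167.6°

At s = j10: numerator = 5, denominator = -1812 + j400.
∠H = ∠num − ∠den = 0° − (167.55°) = -167.6°.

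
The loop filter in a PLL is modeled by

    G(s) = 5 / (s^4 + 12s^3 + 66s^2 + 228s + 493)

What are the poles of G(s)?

s = -1 ± 4j, -5 ± 2j

The poles are the roots of the denominator s^4 + 12s^3 + 66s^2 + 228s + 493 = 0.
No real roots exist; factor into two real quadratics: (s^2 + 2s + 17)(s^2 + 10s + 29) = 0.
Each quadratic gives a conjugate pair via the quadratic formula.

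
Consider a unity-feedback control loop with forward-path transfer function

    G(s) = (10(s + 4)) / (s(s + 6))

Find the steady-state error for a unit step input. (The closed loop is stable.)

G(s) has one pole at the origin.
This is a Type 1 system; for a step input the steady-state error is zero.

e_ss = 0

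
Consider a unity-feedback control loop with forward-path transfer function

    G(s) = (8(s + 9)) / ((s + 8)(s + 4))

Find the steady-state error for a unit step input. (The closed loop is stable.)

e_ss = 0.3077

G(s) has no poles at the origin.
This is a Type 0 system. Kp = lim_{s→0} G(s) = 72/32 = 9/4.
e_ss = 1/(1 + Kp) = 1/(1 + 9/4) = 4/13 ≈ 0.3077.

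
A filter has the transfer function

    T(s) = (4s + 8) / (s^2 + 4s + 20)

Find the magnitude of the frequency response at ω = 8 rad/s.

Substitute s = j8: numerator = 8 + j32, denominator = -44 + j32.
|T(j8)| = |8 + j32| / |-44 + j32| = 32.985 / 54.406 ≈ 0.6063.

|T(j8)| ≈ 0.6063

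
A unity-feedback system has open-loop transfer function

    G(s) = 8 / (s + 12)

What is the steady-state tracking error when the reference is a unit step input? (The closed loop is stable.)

G(s) has no poles at the origin.
This is a Type 0 system. Kp = lim_{s→0} G(s) = 8/12 = 2/3.
e_ss = 1/(1 + Kp) = 1/(1 + 2/3) = 3/5 ≈ 0.6000.

e_ss = 0.6000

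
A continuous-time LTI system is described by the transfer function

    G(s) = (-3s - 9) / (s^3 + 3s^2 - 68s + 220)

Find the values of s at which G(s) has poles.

The poles are the roots of the denominator s^3 + 3s^2 - 68s + 220 = 0.
Trying s = -11: the polynomial evaluates to 0, so (s + 11) is a factor.
Dividing out leaves s^2 - 8s + 20 = 0.
The quadratic formula then gives s = 4 ± 2j.

s = 4 + 2j, 4 - 2j, -11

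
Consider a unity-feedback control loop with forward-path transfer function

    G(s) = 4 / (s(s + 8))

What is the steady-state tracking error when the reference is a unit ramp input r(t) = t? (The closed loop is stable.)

G(s) has one pole at the origin.
This is a Type 1 system. Kv = lim_{s→0} s·G(s) = 4/8 = 1/2.
e_ss = 1/Kv = 1/(1/2) = 2.

e_ss = 2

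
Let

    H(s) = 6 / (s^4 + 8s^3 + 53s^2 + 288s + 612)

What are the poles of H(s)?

s = 6j, -6j, -4 + j, -4 - j

The poles are the roots of the denominator s^4 + 8s^3 + 53s^2 + 288s + 612 = 0.
No real roots exist; factor into two real quadratics: (s^2 + 36)(s^2 + 8s + 17) = 0.
Each quadratic gives a conjugate pair via the quadratic formula.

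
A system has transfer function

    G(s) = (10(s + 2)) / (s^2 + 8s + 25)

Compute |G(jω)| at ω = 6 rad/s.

|G(j6)| ≈ 1.284

Substitute s = j6: numerator = 20 + j60, denominator = -11 + j48.
|G(j6)| = |20 + j60| / |-11 + j48| = 63.246 / 49.244 ≈ 1.284.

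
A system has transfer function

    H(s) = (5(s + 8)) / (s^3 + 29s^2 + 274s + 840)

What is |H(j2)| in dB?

|H(j2)|_dB ≈ -26.8 dB

Substitute s = j2: numerator = 40 + j10, denominator = 724 + j540.
|H(j2)| = |40 + j10| / |724 + j540| = 41.231 / 903.20 ≈ 0.04565.
In decibels: 20·log₁₀(0.04565) ≈ -26.8 dB.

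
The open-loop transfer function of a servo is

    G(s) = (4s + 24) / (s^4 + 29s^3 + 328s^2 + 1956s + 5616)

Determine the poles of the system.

s = -9, -4 ± 6j, -12

The poles are the roots of the denominator s^4 + 29s^3 + 328s^2 + 1956s + 5616 = 0.
Trying s = -9: the polynomial evaluates to 0, so (s + 9) is a factor.
Dividing out leaves s^3 + 20s^2 + 148s + 624 = 0.
This factors further as (s^2 + 8s + 52)(s + 12) = 0.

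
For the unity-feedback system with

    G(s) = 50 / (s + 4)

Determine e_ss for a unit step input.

e_ss = 0.07407

G(s) has no poles at the origin.
This is a Type 0 system. Kp = lim_{s→0} G(s) = 50/4 = 25/2.
e_ss = 1/(1 + Kp) = 1/(1 + 25/2) = 2/27 ≈ 0.07407.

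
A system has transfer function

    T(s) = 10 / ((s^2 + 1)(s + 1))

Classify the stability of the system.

The poles can be read from the denominator factors: s = ±j, -1.
Since the simple pole(s) at s = ±j lie on the jω-axis with none in the right half-plane, the system is marginally stable.

marginally stable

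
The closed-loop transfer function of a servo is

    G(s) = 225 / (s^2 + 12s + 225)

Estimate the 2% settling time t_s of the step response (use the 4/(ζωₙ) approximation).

t_s ≈ 0.6667 s

Comparing s^2 + 12s + 225 to s^2 + 2ζωₙs + ωₙ²: ωₙ = 15 rad/s and ζ = 12/(2·15) = 0.4.
ζωₙ = 12/2 = 6, so t_s ≈ 4/(ζωₙ) = 4/6 ≈ 0.6667 s.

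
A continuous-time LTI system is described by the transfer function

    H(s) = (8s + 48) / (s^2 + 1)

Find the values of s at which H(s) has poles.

The poles are the roots of the denominator s^2 + 1 = 0.
Using the quadratic formula: s = (0 ± √(-4))/2 = 0 ± 1j.

s = ±j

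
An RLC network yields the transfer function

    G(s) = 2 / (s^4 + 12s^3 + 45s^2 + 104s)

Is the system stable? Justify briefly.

marginally stable

The denominator s^4 + 12s^3 + 45s^2 + 104s factors as s(s^2 + 4s + 13)(s + 8), giving poles at s = 0, -2 + 3j, -2 - 3j, -8.
Since the simple pole(s) at s = 0 lie on the jω-axis with none in the right half-plane, the system is marginally stable.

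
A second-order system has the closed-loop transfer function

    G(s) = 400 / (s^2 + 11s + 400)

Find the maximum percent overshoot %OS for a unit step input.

Comparing s^2 + 11s + 400 to s^2 + 2ζωₙs + ωₙ²: ωₙ = 20 rad/s and ζ = 11/(2·20) = 0.275.
%OS = 100·exp(−πζ/√(1−ζ²)) = 100·exp(−π·0.275/√(1−0.275²)) ≈ 40.7%.

%OS ≈ 40.7%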